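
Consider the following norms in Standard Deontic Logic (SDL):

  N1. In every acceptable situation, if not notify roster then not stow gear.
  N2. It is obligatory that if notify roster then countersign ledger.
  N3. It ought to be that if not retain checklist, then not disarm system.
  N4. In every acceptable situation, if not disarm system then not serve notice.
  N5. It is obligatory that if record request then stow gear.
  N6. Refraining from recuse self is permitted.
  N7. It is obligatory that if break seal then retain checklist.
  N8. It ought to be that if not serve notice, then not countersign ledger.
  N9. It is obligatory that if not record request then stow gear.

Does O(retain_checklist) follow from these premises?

By case analysis on record_request: premise 5 gives O(record_request → stow_gear) and premise 9 gives O(¬record_request → stow_gear), so O(stow_gear) either way.
The contrapositive of premise 1 (O(¬notify_roster → ¬stow_gear)) is O(stow_gear → notify_roster), and O(stow_gear) is already established, so O(notify_roster).
Premise 2 is O(notify_roster → countersign_ledger); since O(notify_roster), deontic closure gives O(countersign_ledger).
The contrapositive of premise 8 (O(¬serve_notice → ¬countersign_ledger)) is O(countersign_ledger → serve_notice), and O(countersign_ledger) is already established, so O(serve_notice).
Premise 4, O(¬disarm_system → ¬serve_notice), contraposes to O(serve_notice → disarm_system); with O(serve_notice) we get O(disarm_system).
Premise 3 is O(¬retain_checklist → ¬disarm_system); contrapositively O(disarm_system → retain_checklist). Since O(disarm_system) holds, K gives O(retain_checklist).
Premises 6, 7 do not contribute to this derivation.
So O(retain_checklist) follows.

Yes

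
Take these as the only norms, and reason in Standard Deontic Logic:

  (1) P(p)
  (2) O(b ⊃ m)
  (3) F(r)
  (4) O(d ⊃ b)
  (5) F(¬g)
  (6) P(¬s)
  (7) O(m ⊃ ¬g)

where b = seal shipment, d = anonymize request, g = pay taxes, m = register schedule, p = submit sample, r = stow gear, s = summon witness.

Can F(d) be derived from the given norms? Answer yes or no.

Yes

Premise 5 is F(¬g), i.e. O(g).
The contrapositive of premise 7 (O(m ⊃ ¬g)) is O(g ⊃ ¬m), and O(g) is already established, so O(¬m).
The contrapositive of premise 2 (O(b ⊃ m)) is O(¬m ⊃ ¬b), and O(¬m) is already established, so O(¬b).
Premise 4, O(d ⊃ b), contraposes to O(¬b ⊃ ¬d); with O(¬b) we get O(¬d).
Premises 1, 3, 6 do not contribute to this derivation.
So O(¬d) holds, i.e. F(d). The claim follows.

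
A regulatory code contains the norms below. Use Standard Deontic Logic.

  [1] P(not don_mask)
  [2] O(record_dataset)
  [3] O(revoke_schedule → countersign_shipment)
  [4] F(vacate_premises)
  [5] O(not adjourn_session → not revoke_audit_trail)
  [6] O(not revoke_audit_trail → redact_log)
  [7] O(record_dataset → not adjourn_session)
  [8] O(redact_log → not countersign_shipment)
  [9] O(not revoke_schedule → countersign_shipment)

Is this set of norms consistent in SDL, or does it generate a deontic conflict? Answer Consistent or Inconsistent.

Inconsistent

Premises 3 and 9 cover both cases: O(revoke_schedule → countersign_shipment) and O(not revoke_schedule → countersign_shipment). Since revoke_schedule ∨ not revoke_schedule is a tautology, O(countersign_shipment) follows.
The contrapositive of premise 8 (O(redact_log → not countersign_shipment)) is O(countersign_shipment → not redact_log), and O(countersign_shipment) is already established, so O(not redact_log).
Premise 6 is O(not revoke_audit_trail → redact_log); contrapositively O(not redact_log → revoke_audit_trail). Since O(not redact_log) holds, K gives O(revoke_audit_trail).
Premise 5, O(not adjourn_session → not revoke_audit_trail), contraposes to O(revoke_audit_trail → adjourn_session); with O(revoke_audit_trail) we get O(adjourn_session).
Premise 7, O(record_dataset → not adjourn_session), contraposes to O(adjourn_session → not record_dataset); with O(adjourn_session) we get O(not record_dataset).
But premise 2 directly asserts O(record_dataset).
We now have both O(not record_dataset) and O(record_dataset) — record_dataset is simultaneously obligatory and forbidden, violating the D-axiom.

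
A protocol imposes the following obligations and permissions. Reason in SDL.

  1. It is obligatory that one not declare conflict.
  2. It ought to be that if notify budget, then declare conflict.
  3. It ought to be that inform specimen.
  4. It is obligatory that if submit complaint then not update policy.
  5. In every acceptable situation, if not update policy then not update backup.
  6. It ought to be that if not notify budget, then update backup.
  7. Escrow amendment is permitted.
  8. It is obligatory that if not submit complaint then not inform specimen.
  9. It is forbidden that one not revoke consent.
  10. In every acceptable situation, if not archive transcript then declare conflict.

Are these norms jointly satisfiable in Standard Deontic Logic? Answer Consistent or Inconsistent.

Inconsistent

Premise 3 gives O(inform_specimen).
Premise 8, O(¬submit_complaint → ¬inform_specimen), contraposes to O(inform_specimen → submit_complaint); with O(inform_specimen) we get O(submit_complaint).
Applying K to premise 4 (O(submit_complaint → ¬update_policy)) and O(submit_complaint) yields O(¬update_policy).
Applying K to premise 5 (O(¬update_policy → ¬update_backup)) and O(¬update_policy) yields O(¬update_backup).
The contrapositive of premise 6 (O(¬notify_budget → update_backup)) is O(¬update_backup → notify_budget), and O(¬update_backup) is already established, so O(notify_budget).
Applying K to premise 2 (O(notify_budget → declare_conflict)) and O(notify_budget) yields O(declare_conflict).
But premise 1 directly asserts O(¬declare_conflict).
We now have both O(declare_conflict) and O(¬declare_conflict) — declare_conflict is simultaneously obligatory and forbidden, violating the D-axiom.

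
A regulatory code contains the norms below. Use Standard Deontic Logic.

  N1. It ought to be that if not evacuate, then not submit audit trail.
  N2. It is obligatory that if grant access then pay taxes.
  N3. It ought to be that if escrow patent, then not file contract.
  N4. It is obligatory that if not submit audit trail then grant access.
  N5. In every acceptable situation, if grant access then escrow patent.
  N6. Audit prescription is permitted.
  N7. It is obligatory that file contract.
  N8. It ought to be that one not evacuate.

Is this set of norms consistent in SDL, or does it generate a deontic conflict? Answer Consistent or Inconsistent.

From premise 7 we have O(file_contract).
Premise 3, O(escrow_patent → ¬file_contract), contraposes to O(file_contract → ¬escrow_patent); with O(file_contract) we get O(¬escrow_patent).
The contrapositive of premise 5 (O(grant_access → escrow_patent)) is O(¬escrow_patent → ¬grant_access), and O(¬escrow_patent) is already established, so O(¬grant_access).
Premise 4 is O(¬submit_audit_trail → grant_access); contrapositively O(¬grant_access → submit_audit_trail). Since O(¬grant_access) holds, K gives O(submit_audit_trail).
Premise 1 is O(¬evacuate → ¬submit_audit_trail); contrapositively O(submit_audit_trail → evacuate). Since O(submit_audit_trail) holds, K gives O(evacuate).
Yet premise 8 states O(¬evacuate).
We now have both O(evacuate) and O(¬evacuate) — evacuate is simultaneously obligatory and forbidden, violating the D-axiom.

Inconsistent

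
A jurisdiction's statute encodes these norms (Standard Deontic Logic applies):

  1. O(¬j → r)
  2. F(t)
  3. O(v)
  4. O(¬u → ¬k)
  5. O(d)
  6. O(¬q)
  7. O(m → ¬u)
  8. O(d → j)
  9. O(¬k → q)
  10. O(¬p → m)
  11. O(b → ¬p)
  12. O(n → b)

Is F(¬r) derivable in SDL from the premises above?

Premise 1 is O(¬j → r), but O(¬j) is not derivable from the premises, so it does not yield O(r).
No other premise forces O(r). An ideal world satisfying every premise can still have ¬r true, so F(¬r) is not derivable.

No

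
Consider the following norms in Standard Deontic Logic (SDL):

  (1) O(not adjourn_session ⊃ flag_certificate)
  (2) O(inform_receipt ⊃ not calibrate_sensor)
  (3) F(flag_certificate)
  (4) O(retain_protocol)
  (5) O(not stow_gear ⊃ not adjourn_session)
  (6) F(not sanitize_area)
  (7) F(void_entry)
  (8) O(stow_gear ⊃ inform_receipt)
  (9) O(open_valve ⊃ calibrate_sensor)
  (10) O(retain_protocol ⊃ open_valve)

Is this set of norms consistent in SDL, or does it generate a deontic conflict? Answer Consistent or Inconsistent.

Premise 3 is F(flag_certificate), i.e. O(not flag_certificate).
Premise 1, O(not adjourn_session ⊃ flag_certificate), contraposes to O(not flag_certificate ⊃ adjourn_session); with O(not flag_certificate) we get O(adjourn_session).
Premise 5 is O(not stow_gear ⊃ not adjourn_session); contrapositively O(adjourn_session ⊃ stow_gear). Since O(adjourn_session) holds, K gives O(stow_gear).
Premise 8 is O(stow_gear ⊃ inform_receipt); since O(stow_gear), deontic closure gives O(inform_receipt).
With premise 2, O(inform_receipt ⊃ not calibrate_sensor), the K-axiom yields O(not calibrate_sensor).
Premise 9, O(open_valve ⊃ calibrate_sensor), contraposes to O(not calibrate_sensor ⊃ not open_valve); with O(not calibrate_sensor) we get O(not open_valve).
Premise 10, O(retain_protocol ⊃ open_valve), contraposes to O(not open_valve ⊃ not retain_protocol); with O(not open_valve) we get O(not retain_protocol).
But premise 4 directly asserts O(retain_protocol).
We now have both O(not retain_protocol) and O(retain_protocol) — retain_protocol is simultaneously obligatory and forbidden, violating the D-axiom.

Inconsistent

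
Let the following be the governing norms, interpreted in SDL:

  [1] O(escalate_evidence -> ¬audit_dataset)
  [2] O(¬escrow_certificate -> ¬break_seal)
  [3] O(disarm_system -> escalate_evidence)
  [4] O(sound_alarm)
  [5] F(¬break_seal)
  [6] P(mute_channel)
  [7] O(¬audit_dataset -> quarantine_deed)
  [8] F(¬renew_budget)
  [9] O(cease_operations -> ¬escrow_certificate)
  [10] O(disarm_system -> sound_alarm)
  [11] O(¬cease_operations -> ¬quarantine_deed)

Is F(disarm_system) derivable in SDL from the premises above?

Premise 5, F(¬break_seal), is equivalent to O(break_seal).
Premise 2, O(¬escrow_certificate -> ¬break_seal), contraposes to O(break_seal -> escrow_certificate); with O(break_seal) we get O(escrow_certificate).
Premise 9 is O(cease_operations -> ¬escrow_certificate); contrapositively O(escrow_certificate -> ¬cease_operations). Since O(escrow_certificate) holds, K gives O(¬cease_operations).
Applying K to premise 11 (O(¬cease_operations -> ¬quarantine_deed)) and O(¬cease_operations) yields O(¬quarantine_deed).
Premise 7, O(¬audit_dataset -> quarantine_deed), contraposes to O(¬quarantine_deed -> audit_dataset); with O(¬quarantine_deed) we get O(audit_dataset).
The contrapositive of premise 1 (O(escalate_evidence -> ¬audit_dataset)) is O(audit_dataset -> ¬escalate_evidence), and O(audit_dataset) is already established, so O(¬escalate_evidence).
Premise 3, O(disarm_system -> escalate_evidence), contraposes to O(¬escalate_evidence -> ¬disarm_system); with O(¬escalate_evidence) we get O(¬disarm_system).
Premises 4, 6, 8, 10 do not contribute to this derivation.
So O(¬disarm_system) holds, i.e. F(disarm_system). The claim follows.

Yes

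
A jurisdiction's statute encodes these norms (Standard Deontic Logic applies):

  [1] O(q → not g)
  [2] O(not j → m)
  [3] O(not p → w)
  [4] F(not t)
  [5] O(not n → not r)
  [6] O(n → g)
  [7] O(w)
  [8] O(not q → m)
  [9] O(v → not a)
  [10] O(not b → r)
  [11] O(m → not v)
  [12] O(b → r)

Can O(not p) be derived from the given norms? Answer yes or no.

No

Premise 3 is O(not p → w); even if O(w) held, inferring O(not p) would be affirming the consequent — invalid.
No other premise forces O(not p). An ideal world satisfying every premise can still have not p false, so O(not p) is not derivable.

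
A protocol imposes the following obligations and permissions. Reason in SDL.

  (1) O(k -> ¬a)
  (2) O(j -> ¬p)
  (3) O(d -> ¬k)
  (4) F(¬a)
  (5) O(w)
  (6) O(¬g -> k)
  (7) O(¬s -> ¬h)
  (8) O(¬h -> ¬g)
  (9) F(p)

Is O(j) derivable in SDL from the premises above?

No

Premise 2 is O(j -> ¬p); even if O(¬p) held, inferring O(j) would be affirming the consequent — invalid.
No other premise forces O(j). An ideal world satisfying every premise can still have j false, so O(j) is not derivable.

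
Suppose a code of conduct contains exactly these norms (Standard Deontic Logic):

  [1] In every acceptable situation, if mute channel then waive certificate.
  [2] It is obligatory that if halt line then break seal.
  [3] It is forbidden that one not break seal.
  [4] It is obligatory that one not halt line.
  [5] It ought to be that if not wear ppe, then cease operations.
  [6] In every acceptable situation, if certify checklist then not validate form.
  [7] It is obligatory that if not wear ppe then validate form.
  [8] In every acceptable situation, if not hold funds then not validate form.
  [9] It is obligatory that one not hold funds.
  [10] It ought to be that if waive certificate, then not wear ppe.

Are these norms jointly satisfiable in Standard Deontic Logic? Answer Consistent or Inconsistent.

Consistent

Premise 2 is O(halt_line → break_seal); even if O(break_seal) held, inferring O(halt_line) would be affirming the consequent — invalid.
So O(halt_line) is not derivable, and the apparent clash with O(¬halt_line) does not arise.
A world satisfying every obligation exists (e.g. break_seal=true, cease_operations=false, certify_checklist=false, halt_line=false, hold_funds=false, mute_channel=false, validate_form=false, waive_certificate=false, wear_ppe=true); no atom is both obligatory and forbidden, so the set is consistent.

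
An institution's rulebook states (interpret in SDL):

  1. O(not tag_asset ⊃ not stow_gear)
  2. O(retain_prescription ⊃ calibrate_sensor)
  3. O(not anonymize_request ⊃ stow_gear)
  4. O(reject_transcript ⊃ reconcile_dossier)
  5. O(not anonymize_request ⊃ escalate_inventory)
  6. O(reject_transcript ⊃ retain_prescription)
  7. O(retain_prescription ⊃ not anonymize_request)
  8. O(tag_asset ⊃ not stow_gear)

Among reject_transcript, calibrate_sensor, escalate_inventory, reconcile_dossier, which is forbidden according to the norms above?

By case analysis on tag_asset: premise 8 gives O(tag_asset ⊃ not stow_gear) and premise 1 gives O(not tag_asset ⊃ not stow_gear), so O(not stow_gear) either way.
Premise 3 is O(not anonymize_request ⊃ stow_gear); contrapositively O(not stow_gear ⊃ anonymize_request). Since O(not stow_gear) holds, K gives O(anonymize_request).
Premise 7, O(retain_prescription ⊃ not anonymize_request), contraposes to O(anonymize_request ⊃ not retain_prescription); with O(anonymize_request) we get O(not retain_prescription).
The contrapositive of premise 6 (O(reject_transcript ⊃ retain_prescription)) is O(not retain_prescription ⊃ not reject_transcript), and O(not retain_prescription) is already established, so O(not reject_transcript).
So O(not reject_transcript) holds, i.e. reject_transcript is forbidden. None of the other listed options is forbidden under the premises.

reject_transcript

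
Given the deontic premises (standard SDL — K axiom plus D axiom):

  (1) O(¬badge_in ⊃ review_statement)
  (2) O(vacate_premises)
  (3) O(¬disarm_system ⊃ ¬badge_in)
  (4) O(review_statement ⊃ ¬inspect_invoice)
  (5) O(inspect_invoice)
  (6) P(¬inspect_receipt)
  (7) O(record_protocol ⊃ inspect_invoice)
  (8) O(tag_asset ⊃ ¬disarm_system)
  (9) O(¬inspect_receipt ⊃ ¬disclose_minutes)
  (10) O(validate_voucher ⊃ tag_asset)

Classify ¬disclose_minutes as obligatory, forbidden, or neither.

Premise 9 is O(¬inspect_receipt ⊃ ¬disclose_minutes), but O(¬inspect_receipt) is not derivable from the premises (the permission P(¬inspect_receipt) asserts only ¬O(inspect_receipt), not O(¬inspect_receipt)), so it does not yield O(¬disclose_minutes).
No premise or chain of K-axiom applications forces O(¬disclose_minutes), and none forces O(disclose_minutes). So ¬disclose_minutes is neither obligatory nor forbidden under these norms.

Neither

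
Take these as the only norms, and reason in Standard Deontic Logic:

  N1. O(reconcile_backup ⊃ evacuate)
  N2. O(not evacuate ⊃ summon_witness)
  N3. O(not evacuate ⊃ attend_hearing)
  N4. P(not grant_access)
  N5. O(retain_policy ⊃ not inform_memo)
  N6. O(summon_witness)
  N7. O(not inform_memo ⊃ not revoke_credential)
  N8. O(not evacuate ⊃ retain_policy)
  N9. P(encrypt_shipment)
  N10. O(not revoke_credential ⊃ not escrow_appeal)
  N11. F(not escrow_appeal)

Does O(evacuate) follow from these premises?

Premise 11, F(not escrow_appeal), is equivalent to O(escrow_appeal).
Premise 10 is O(not revoke_credential ⊃ not escrow_appeal); contrapositively O(escrow_appeal ⊃ revoke_credential). Since O(escrow_appeal) holds, K gives O(revoke_credential).
Premise 7, O(not inform_memo ⊃ not revoke_credential), contraposes to O(revoke_credential ⊃ inform_memo); with O(revoke_credential) we get O(inform_memo).
Premise 5 is O(retain_policy ⊃ not inform_memo); contrapositively O(inform_memo ⊃ not retain_policy). Since O(inform_memo) holds, K gives O(not retain_policy).
Premise 8, O(not evacuate ⊃ retain_policy), contraposes to O(not retain_policy ⊃ evacuate); with O(not retain_policy) we get O(evacuate).
Premises 1, 2, 3, 4, 6, 9 do not contribute to this derivation.
So O(evacuate) follows.

Yes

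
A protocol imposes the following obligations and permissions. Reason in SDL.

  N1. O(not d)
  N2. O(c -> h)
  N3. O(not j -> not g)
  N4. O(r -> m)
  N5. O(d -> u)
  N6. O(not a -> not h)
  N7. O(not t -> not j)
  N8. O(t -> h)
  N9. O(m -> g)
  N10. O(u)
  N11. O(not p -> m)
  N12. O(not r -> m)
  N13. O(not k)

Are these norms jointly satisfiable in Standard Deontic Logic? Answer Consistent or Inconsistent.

Consistent

Premise 5 is O(d -> u); even if O(u) held, inferring O(d) would be affirming the consequent — invalid.
So O(d) is not derivable, and the apparent clash with O(not d) does not arise.
A world satisfying every obligation exists (e.g. a=true, c=false, d=false, g=true, h=true, j=true, k=false, m=true, p=false, r=false, t=true, u=true); no atom is both obligatory and forbidden, so the set is consistent.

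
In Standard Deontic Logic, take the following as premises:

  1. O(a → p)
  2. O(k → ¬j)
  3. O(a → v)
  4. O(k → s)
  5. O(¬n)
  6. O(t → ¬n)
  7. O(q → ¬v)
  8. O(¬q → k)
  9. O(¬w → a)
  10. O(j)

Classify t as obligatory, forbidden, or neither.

Neither

Premise 6 is O(t → ¬n); even if O(¬n) held, inferring O(t) would be affirming the consequent — invalid.
No premise or chain of K-axiom applications forces O(t), and none forces O(¬t). So t is neither obligatory nor forbidden under these norms.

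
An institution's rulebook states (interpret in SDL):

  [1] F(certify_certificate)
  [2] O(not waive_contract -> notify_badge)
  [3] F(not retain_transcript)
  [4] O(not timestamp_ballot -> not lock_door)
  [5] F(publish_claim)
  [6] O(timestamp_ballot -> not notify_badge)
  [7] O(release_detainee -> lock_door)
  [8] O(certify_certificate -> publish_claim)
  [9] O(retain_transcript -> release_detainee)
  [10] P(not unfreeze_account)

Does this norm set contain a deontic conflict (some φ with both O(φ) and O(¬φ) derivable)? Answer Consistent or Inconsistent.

Premise 8 is O(certify_certificate -> publish_claim), but O(certify_certificate) is not derivable from the premises, so it does not yield O(publish_claim).
So O(publish_claim) is not derivable, and the apparent clash with O(not publish_claim) does not arise.
A world satisfying every obligation exists (e.g. certify_certificate=false, lock_door=true, notify_badge=false, publish_claim=false, release_detainee=true, retain_transcript=true, timestamp_ballot=true, unfreeze_account=false, waive_contract=true); no atom is both obligatory and forbidden, so the set is consistent.

Consistent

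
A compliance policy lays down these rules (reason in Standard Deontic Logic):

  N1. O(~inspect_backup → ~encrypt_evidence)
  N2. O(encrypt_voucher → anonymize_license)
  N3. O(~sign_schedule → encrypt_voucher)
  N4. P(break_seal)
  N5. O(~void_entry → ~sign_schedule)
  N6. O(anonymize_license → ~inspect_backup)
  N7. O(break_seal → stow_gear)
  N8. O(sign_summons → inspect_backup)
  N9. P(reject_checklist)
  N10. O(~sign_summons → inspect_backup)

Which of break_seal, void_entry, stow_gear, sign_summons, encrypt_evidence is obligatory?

Premises 10 and 8 cover both cases: O(~sign_summons → inspect_backup) and O(sign_summons → inspect_backup). Since ~sign_summons ∨ sign_summons is a tautology, O(inspect_backup) follows.
Premise 6, O(anonymize_license → ~inspect_backup), contraposes to O(inspect_backup → ~anonymize_license); with O(inspect_backup) we get O(~anonymize_license).
Premise 2, O(encrypt_voucher → anonymize_license), contraposes to O(~anonymize_license → ~encrypt_voucher); with O(~anonymize_license) we get O(~encrypt_voucher).
Premise 3, O(~sign_schedule → encrypt_voucher), contraposes to O(~encrypt_voucher → sign_schedule); with O(~encrypt_voucher) we get O(sign_schedule).
The contrapositive of premise 5 (O(~void_entry → ~sign_schedule)) is O(sign_schedule → void_entry), and O(sign_schedule) is already established, so O(void_entry).
So O(void_entry) holds — void_entry is obligatory. None of the other listed options is made obligatory by any chain of premises.

void_entry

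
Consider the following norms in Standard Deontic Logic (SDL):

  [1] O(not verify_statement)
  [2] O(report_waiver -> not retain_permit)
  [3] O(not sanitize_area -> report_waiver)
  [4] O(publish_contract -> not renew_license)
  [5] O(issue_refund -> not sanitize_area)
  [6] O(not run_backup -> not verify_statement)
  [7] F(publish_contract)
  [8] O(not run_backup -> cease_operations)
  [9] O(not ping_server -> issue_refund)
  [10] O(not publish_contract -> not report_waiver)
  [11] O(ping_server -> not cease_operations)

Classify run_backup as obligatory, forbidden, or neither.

Obligatory

F(publish_contract) at premise 7 means O(not publish_contract).
From O(not publish_contract) and premise 10, O(not publish_contract -> not report_waiver), we obtain O(not report_waiver).
Premise 3, O(not sanitize_area -> report_waiver), contraposes to O(not report_waiver -> sanitize_area); with O(not report_waiver) we get O(sanitize_area).
Premise 5 is O(issue_refund -> not sanitize_area); contrapositively O(sanitize_area -> not issue_refund). Since O(sanitize_area) holds, K gives O(not issue_refund).
Premise 9, O(not ping_server -> issue_refund), contraposes to O(not issue_refund -> ping_server); with O(not issue_refund) we get O(ping_server).
Premise 11 is O(ping_server -> not cease_operations); since O(ping_server), deontic closure gives O(not cease_operations).
Premise 8 is O(not run_backup -> cease_operations); contrapositively O(not cease_operations -> run_backup). Since O(not cease_operations) holds, K gives O(run_backup).
Premises 1, 2, 4, 6 do not contribute to this derivation.
Hence run_backup is obligatory.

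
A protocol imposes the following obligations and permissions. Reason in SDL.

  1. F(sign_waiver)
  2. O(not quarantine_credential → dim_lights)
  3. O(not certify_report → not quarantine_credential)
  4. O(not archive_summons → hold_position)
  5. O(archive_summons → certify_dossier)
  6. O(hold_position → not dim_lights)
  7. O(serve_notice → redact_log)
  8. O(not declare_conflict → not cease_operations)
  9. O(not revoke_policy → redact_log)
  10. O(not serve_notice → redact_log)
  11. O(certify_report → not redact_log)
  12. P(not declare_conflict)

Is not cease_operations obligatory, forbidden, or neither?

Premise 8 is O(not declare_conflict → not cease_operations), but O(not declare_conflict) is not derivable from the premises (the permission P(not declare_conflict) asserts only not O(declare_conflict), not O(not declare_conflict)), so it does not yield O(not cease_operations).
No premise or chain of K-axiom applications forces O(not cease_operations), and none forces O(cease_operations). So not cease_operations is neither obligatory nor forbidden under these norms.

Neither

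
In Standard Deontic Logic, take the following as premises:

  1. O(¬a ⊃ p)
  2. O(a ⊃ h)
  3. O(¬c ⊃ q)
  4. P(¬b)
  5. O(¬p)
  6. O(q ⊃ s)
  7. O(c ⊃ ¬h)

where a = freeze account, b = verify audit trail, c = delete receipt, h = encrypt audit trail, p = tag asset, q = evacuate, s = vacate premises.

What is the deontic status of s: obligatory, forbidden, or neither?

Obligatory

From premise 5 we have O(¬p).
Premise 1, O(¬a ⊃ p), contraposes to O(¬p ⊃ a); with O(¬p) we get O(a).
With premise 2, O(a ⊃ h), the K-axiom yields O(h).
Premise 7, O(c ⊃ ¬h), contraposes to O(h ⊃ ¬c); with O(h) we get O(¬c).
From O(¬c) and premise 3, O(¬c ⊃ q), we obtain O(q).
From O(q) and premise 6, O(q ⊃ s), we obtain O(s).
Premise 4 does not contribute to this derivation.
Hence s is obligatory.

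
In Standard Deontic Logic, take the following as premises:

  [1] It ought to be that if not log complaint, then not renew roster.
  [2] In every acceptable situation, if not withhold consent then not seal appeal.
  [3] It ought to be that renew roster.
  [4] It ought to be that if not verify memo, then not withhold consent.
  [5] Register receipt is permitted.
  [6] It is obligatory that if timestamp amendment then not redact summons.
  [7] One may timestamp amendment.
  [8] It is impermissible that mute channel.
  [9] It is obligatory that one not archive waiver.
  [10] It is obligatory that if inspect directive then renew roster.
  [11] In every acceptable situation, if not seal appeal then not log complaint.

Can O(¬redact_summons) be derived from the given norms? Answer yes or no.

Premise 6 is O(timestamp_amendment → ¬redact_summons), but O(timestamp_amendment) is not derivable from the premises (the permission P(timestamp_amendment) asserts only ¬O(¬timestamp_amendment), not O(timestamp_amendment)), so it does not yield O(¬redact_summons).
No other premise forces O(¬redact_summons). An ideal world satisfying every premise can still have ¬redact_summons false, so O(¬redact_summons) is not derivable.

No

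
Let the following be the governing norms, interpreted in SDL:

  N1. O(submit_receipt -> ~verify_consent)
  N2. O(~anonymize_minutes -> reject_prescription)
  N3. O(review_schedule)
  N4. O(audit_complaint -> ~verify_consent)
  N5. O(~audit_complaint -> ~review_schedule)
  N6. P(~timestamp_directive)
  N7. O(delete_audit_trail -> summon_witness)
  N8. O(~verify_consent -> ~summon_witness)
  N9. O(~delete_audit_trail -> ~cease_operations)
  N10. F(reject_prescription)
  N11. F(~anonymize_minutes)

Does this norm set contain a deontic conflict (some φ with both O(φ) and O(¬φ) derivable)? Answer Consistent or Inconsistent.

Premise 2 is O(~anonymize_minutes -> reject_prescription), but O(~anonymize_minutes) is not derivable from the premises, so it does not yield O(reject_prescription).
So O(reject_prescription) is not derivable, and the apparent clash with O(~reject_prescription) does not arise.
A world satisfying every obligation exists (e.g. anonymize_minutes=true, audit_complaint=true, cease_operations=false, delete_audit_trail=false, reject_prescription=false, review_schedule=true, submit_receipt=false, summon_witness=false, timestamp_directive=false, verify_consent=false); no atom is both obligatory and forbidden, so the set is consistent.

Consistent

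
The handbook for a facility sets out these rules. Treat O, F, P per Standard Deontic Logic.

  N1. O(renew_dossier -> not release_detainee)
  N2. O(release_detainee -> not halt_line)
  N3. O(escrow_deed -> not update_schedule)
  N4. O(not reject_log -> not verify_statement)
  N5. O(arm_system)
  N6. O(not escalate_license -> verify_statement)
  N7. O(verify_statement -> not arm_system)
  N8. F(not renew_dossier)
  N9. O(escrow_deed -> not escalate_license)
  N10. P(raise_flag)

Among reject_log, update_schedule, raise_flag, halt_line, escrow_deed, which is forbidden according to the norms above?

escrow_deed

Premise 5 gives O(arm_system).
The contrapositive of premise 7 (O(verify_statement -> not arm_system)) is O(arm_system -> not verify_statement), and O(arm_system) is already established, so O(not verify_statement).
The contrapositive of premise 6 (O(not escalate_license -> verify_statement)) is O(not verify_statement -> escalate_license), and O(not verify_statement) is already established, so O(escalate_license).
Premise 9 is O(escrow_deed -> not escalate_license); contrapositively O(escalate_license -> not escrow_deed). Since O(escalate_license) holds, K gives O(not escrow_deed).
So O(not escrow_deed) holds, i.e. escrow_deed is forbidden. None of the other listed options is forbidden under the premises.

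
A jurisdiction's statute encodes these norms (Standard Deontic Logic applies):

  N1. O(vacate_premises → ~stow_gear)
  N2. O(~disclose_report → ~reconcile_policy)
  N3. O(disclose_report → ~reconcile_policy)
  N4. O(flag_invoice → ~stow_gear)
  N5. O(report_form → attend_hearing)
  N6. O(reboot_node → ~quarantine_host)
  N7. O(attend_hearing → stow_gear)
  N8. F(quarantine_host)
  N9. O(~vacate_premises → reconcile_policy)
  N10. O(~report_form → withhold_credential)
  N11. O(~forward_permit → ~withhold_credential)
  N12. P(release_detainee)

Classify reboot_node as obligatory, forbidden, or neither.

Premise 6 is O(reboot_node → ~quarantine_host); even if O(~quarantine_host) held, inferring O(reboot_node) would be affirming the consequent — invalid.
No premise or chain of K-axiom applications forces O(reboot_node), and none forces O(~reboot_node). So reboot_node is neither obligatory nor forbidden under these norms.

Neither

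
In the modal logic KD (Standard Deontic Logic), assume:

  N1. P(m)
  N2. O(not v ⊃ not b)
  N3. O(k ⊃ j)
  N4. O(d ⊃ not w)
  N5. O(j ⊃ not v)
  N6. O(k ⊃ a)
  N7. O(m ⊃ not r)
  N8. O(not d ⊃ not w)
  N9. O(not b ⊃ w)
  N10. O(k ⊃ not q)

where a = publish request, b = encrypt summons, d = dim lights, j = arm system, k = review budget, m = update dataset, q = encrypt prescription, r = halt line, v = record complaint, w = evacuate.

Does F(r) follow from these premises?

Premise 7 is O(m ⊃ not r), but O(m) is not derivable from the premises (the permission P(m) asserts only not O(not m), not O(m)), so it does not yield O(not r).
No other premise forces O(not r). An ideal world satisfying every premise can still have r true, so F(r) is not derivable.

No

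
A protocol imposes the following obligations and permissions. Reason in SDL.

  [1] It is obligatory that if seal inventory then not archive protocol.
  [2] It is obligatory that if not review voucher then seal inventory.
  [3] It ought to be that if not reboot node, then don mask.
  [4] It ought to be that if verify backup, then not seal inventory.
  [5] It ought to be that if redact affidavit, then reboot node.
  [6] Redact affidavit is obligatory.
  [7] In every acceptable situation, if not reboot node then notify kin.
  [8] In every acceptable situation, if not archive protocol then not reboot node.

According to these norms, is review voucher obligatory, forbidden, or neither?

From premise 6 we have O(redact_affidavit).
With premise 5, O(redact_affidavit → reboot_node), the K-axiom yields O(reboot_node).
Premise 8 is O(¬archive_protocol → ¬reboot_node); contrapositively O(reboot_node → archive_protocol). Since O(reboot_node) holds, K gives O(archive_protocol).
Premise 1, O(seal_inventory → ¬archive_protocol), contraposes to O(archive_protocol → ¬seal_inventory); with O(archive_protocol) we get O(¬seal_inventory).
Premise 2, O(¬review_voucher → seal_inventory), contraposes to O(¬seal_inventory → review_voucher); with O(¬seal_inventory) we get O(review_voucher).
Premises 3, 4, 7 do not contribute to this derivation.
Hence review_voucher is obligatory.

Obligatory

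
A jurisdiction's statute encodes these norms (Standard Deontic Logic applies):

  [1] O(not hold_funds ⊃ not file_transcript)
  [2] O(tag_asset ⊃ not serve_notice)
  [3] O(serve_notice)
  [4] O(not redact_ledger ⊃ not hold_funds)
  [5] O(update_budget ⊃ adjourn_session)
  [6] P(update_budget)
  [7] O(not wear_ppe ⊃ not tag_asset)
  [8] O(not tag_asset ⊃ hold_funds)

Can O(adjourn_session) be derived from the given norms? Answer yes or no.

No

Premise 5 is O(update_budget ⊃ adjourn_session), but O(update_budget) is not derivable from the premises (the permission P(update_budget) asserts only not O(not update_budget), not O(update_budget)), so it does not yield O(adjourn_session).
No other premise forces O(adjourn_session). An ideal world satisfying every premise can still have adjourn_session false, so O(adjourn_session) is not derivable.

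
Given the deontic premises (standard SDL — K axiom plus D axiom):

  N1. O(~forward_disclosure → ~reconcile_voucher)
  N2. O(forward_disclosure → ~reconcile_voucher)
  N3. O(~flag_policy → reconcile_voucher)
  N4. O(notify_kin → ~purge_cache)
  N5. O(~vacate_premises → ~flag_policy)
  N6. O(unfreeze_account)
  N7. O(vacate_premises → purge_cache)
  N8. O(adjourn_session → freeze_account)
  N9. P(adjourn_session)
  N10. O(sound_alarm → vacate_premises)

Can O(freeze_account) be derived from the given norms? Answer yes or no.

Premise 8 is O(adjourn_session → freeze_account), but O(adjourn_session) is not derivable from the premises (the permission P(adjourn_session) asserts only ~O(~adjourn_session), not O(adjourn_session)), so it does not yield O(freeze_account).
No other premise forces O(freeze_account). An ideal world satisfying every premise can still have freeze_account false, so O(freeze_account) is not derivable.

No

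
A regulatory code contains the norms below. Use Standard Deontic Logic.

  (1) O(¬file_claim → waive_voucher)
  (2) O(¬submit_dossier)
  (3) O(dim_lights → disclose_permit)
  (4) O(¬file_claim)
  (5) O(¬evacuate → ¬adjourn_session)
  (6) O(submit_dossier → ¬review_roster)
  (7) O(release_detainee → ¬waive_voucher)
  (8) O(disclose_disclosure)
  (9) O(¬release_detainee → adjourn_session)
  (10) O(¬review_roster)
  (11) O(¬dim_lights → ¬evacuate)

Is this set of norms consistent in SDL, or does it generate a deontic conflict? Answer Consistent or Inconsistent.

Premise 6 is O(submit_dossier → ¬review_roster); even if O(¬review_roster) held, inferring O(submit_dossier) would be affirming the consequent — invalid.
So O(submit_dossier) is not derivable, and the apparent clash with O(¬submit_dossier) does not arise.
A world satisfying every obligation exists (e.g. adjourn_session=true, dim_lights=true, disclose_disclosure=true, disclose_permit=true, evacuate=true, file_claim=false, release_detainee=false, review_roster=false, submit_dossier=false, waive_voucher=true); no atom is both obligatory and forbidden, so the set is consistent.

Consistent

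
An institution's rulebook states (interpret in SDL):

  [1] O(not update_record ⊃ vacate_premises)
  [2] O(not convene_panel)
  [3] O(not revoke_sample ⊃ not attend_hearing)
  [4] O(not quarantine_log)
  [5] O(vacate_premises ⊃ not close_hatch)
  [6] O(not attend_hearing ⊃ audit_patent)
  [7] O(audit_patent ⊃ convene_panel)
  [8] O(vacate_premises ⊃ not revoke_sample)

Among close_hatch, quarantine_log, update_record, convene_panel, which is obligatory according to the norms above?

update_record

Premise 2 gives O(not convene_panel).
Premise 7, O(audit_patent ⊃ convene_panel), contraposes to O(not convene_panel ⊃ not audit_patent); with O(not convene_panel) we get O(not audit_patent).
The contrapositive of premise 6 (O(not attend_hearing ⊃ audit_patent)) is O(not audit_patent ⊃ attend_hearing), and O(not audit_patent) is already established, so O(attend_hearing).
Premise 3 is O(not revoke_sample ⊃ not attend_hearing); contrapositively O(attend_hearing ⊃ revoke_sample). Since O(attend_hearing) holds, K gives O(revoke_sample).
Premise 8, O(vacate_premises ⊃ not revoke_sample), contraposes to O(revoke_sample ⊃ not vacate_premises); with O(revoke_sample) we get O(not vacate_premises).
Premise 1 is O(not update_record ⊃ vacate_premises); contrapositively O(not vacate_premises ⊃ update_record). Since O(not vacate_premises) holds, K gives O(update_record).
So O(update_record) holds — update_record is obligatory. None of the other listed options is made obligatory by any chain of premises.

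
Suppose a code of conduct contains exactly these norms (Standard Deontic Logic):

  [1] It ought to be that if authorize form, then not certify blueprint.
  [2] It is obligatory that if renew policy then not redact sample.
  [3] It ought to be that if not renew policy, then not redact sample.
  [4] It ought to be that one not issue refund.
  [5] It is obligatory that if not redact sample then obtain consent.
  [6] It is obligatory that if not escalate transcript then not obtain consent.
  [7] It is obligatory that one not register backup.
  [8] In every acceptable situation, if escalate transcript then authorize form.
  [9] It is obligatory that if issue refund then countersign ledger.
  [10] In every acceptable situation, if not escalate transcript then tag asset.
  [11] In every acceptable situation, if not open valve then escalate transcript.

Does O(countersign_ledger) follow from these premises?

No

Premise 9 is O(issue_refund → countersign_ledger), but O(issue_refund) is not derivable from the premises, so it does not yield O(countersign_ledger).
No other premise forces O(countersign_ledger). An ideal world satisfying every premise can still have countersign_ledger false, so O(countersign_ledger) is not derivable.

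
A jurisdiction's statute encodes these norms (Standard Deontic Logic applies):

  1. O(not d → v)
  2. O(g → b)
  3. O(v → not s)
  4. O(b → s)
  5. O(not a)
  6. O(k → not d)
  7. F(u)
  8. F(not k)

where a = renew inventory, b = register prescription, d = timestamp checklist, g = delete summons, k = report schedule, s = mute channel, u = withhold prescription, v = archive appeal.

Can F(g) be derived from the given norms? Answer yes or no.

Yes

Premise 8, F(not k), is equivalent to O(k).
Applying K to premise 6 (O(k → not d)) and O(k) yields O(not d).
Applying K to premise 1 (O(not d → v)) and O(not d) yields O(v).
From O(v) and premise 3, O(v → not s), we obtain O(not s).
Premise 4 is O(b → s); contrapositively O(not s → not b). Since O(not s) holds, K gives O(not b).
Premise 2 is O(g → b); contrapositively O(not b → not g). Since O(not b) holds, K gives O(not g).
Premises 5, 7 do not contribute to this derivation.
So O(not g) holds, i.e. F(g). The claim follows.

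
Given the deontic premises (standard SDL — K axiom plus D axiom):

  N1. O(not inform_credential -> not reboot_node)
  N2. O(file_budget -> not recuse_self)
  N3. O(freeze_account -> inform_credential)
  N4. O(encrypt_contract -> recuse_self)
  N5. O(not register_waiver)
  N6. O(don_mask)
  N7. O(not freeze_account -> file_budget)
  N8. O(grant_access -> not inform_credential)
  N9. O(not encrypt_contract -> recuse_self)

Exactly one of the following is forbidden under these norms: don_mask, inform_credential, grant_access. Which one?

Premises 9 and 4 are O(not encrypt_contract -> recuse_self) and O(encrypt_contract -> recuse_self); every ideal world satisfies not encrypt_contract or encrypt_contract, so in either case recuse_self holds — hence O(recuse_self).
Premise 2 is O(file_budget -> not recuse_self); contrapositively O(recuse_self -> not file_budget). Since O(recuse_self) holds, K gives O(not file_budget).
Premise 7, O(not freeze_account -> file_budget), contraposes to O(not file_budget -> freeze_account); with O(not file_budget) we get O(freeze_account).
Premise 3 is O(freeze_account -> inform_credential); since O(freeze_account), deontic closure gives O(inform_credential).
The contrapositive of premise 8 (O(grant_access -> not inform_credential)) is O(inform_credential -> not grant_access), and O(inform_credential) is already established, so O(not grant_access).
So O(not grant_access) holds, i.e. grant_access is forbidden. None of the other listed options is forbidden under the premises.

grant_access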